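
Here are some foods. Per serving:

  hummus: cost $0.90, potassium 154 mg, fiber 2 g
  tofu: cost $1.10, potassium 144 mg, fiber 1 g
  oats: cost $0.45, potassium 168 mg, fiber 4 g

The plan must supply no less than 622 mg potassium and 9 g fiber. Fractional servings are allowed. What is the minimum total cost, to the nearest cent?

Two binding constraints pin down two serving amounts, so the optimal mix uses at most two foods. The candidates are each food alone (scaled to the tighter of potassium/fiber) and each pair with both constraints tight.
hummus only: max(622/154, 9/2) = 4.5 servings → $4.05.
tofu only: max(622/144, 9/1) = 9 servings → $9.90.
oats only: max(622/168, 9/4) = 3.702 servings → $1.67.
hummus + tofu: intersection lies outside the first quadrant.
hummus + oats with both tight: 3.486 servings and 0.5071 servings → $3.37.
tofu + oats with both tight: 2.392 servings and 1.652 servings → $3.37.
Cheapest feasible corner: $1.67.

$1.67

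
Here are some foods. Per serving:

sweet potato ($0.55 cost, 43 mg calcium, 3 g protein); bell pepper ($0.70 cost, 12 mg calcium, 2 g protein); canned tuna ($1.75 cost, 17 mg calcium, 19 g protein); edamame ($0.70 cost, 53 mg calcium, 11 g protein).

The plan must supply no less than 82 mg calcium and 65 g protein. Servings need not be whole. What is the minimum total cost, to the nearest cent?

With two linear requirements the optimum uses one or two foods; enumerate the corners.
sweet potato only: max(82/43, 65/3) = 21.67 servings → $11.92.
bell pepper only: max(82/12, 65/2) = 32.5 servings → $22.75.
canned tuna only: max(82/17, 65/19) = 4.824 servings → $8.44.
edamame only: max(82/53, 65/11) = 5.909 servings → $4.14.
sweet potato + bell pepper: intersection lies outside the first quadrant.
sweet potato + canned tuna with both tight: 0.5914 servings and 3.328 servings → $6.15.
sweet potato + edamame: intersection lies outside the first quadrant.
bell pepper + canned tuna with both tight: 2.335 servings and 3.175 servings → $7.19.
bell pepper + edamame with both targets exact would need a negative amount; discard.
canned tuna + edamame with both tight: 3.101 servings and 0.5524 servings → $5.81.
So the least-cost plan costs $4.14.

$4.14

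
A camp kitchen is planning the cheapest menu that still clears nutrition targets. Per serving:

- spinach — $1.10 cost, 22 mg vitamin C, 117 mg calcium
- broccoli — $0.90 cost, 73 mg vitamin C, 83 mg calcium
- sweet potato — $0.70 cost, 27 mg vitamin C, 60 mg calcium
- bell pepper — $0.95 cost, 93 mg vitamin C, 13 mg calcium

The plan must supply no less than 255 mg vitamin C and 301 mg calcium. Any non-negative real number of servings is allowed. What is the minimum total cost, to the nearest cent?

The cheapest plan sits at a corner of the feasible region — with two constraints it uses at most two foods.
spinach only: max(255/22, 301/117) = 11.59 servings → $12.75.
broccoli only: max(255/73, 301/83) = 3.627 servings → $3.26.
sweet potato only: max(255/27, 301/60) = 9.444 servings → $6.61.
bell pepper only: max(255/93, 301/13) = 23.15 servings → $22.00.
spinach + broccoli with both tight: 0.1203 servings and 3.457 servings → $3.24.
spinach + sweet potato: intersection lies outside the first quadrant.
spinach + bell pepper with both tight: 2.329 servings and 2.191 servings → $4.64.
broccoli + sweet potato with both tight: 3.353 servings and 0.3777 servings → $3.28.
broccoli + bell pepper with both targets exact would need a negative amount; discard.
sweet potato + bell pepper with both tight: 4.719 servings and 1.372 servings → $4.61.
The minimum over all feasible corners is $3.24.

$3.24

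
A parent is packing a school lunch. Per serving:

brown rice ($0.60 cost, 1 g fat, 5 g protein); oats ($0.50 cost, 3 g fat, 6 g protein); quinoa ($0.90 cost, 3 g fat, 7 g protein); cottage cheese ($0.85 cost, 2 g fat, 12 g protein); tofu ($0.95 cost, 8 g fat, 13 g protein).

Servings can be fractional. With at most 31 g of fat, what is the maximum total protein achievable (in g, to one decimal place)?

Protein per g fat: cottage cheese 6, brown rice 5, quinoa 2.333, oats 2, tofu 1.625.
With no serving limits, spend the whole fat allowance on cottage cheese: 31 g / 2 g × 12 g = 186.0 g.

186.0 g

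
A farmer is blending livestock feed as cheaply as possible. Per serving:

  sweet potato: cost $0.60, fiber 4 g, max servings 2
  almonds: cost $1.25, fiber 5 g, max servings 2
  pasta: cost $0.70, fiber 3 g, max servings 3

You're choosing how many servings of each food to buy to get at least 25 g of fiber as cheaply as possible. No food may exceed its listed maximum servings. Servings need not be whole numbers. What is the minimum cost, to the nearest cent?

$5.30

Cost per g of fiber: sweet potato $0.1500, pasta $0.2333, almonds $0.2500.
Take 2 servings of sweet potato: +8.0 g fiber for $1.20 (total $1.20, still need 17.0 g).
Take 3 servings of pasta: +9.0 g fiber for $2.10 (total $3.30, still need 8.0 g).
Take 1.6 servings of almonds: +8.0 g fiber for $2.00 (total $5.30, still need 0.0 g).
Greedy by cheapest-per-g is optimal for a single linear constraint, so the minimum cost is $5.30.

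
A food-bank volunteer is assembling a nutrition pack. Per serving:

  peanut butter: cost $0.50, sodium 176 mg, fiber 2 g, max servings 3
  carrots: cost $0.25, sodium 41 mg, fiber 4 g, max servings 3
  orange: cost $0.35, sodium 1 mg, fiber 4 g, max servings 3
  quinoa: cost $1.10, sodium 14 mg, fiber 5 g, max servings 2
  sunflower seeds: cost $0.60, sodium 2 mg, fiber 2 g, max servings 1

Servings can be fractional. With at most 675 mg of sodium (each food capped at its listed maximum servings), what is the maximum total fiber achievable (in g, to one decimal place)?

Fiber per mg sodium: orange 4, sunflower seeds 1, quinoa 0.3571, carrots 0.09756, peanut butter 0.01136.
Take 3 servings of orange: uses 3 mg sodium, +12.0 g fiber (running total 12.0 g).
Take 1 serving of sunflower seeds: uses 2 mg sodium, +2.0 g fiber (running total 14.0 g).
Take 2 servings of quinoa: uses 28 mg sodium, +10.0 g fiber (running total 24.0 g).
Take 3 servings of carrots: uses 123 mg sodium, +12.0 g fiber (running total 36.0 g).
Take 2.949 servings of peanut butter: uses 519 mg sodium, +5.9 g fiber (running total 41.9 g).
Filling greedily by fiber-per-mg sodium is optimal for one linear limit, giving 41.9 g.

41.9 g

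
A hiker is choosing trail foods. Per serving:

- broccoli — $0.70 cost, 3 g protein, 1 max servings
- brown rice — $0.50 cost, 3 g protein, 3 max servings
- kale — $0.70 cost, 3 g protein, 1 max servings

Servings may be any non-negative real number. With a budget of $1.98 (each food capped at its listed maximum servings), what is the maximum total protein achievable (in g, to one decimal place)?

Protein per dollar: brown rice 6, broccoli 4.286, kale 4.286.
Take 3 servings of brown rice: spends $1.50, +9.0 g protein (running total 9.0 g).
Take 0.6857 servings of broccoli: spends $0.48, +2.1 g protein (running total 11.1 g).
Filling greedily by protein-per-dollar is optimal for one linear limit, giving 11.1 g.

11.1 g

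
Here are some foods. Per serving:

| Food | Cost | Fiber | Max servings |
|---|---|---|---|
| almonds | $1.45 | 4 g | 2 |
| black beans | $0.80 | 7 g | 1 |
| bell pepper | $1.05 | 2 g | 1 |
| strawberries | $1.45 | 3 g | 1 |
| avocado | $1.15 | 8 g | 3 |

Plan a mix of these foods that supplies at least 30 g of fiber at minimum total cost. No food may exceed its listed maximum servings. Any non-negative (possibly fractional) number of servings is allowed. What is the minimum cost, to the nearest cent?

$4.11

Cost per g of fiber: black beans $0.1143, avocado $0.1437, almonds $0.3625, strawberries $0.4833, bell pepper $0.5250.
Take 1 serving of black beans: +7.0 g fiber for $0.80 (total $0.80, still need 23.0 g).
Take 2.875 servings of avocado: +23.0 g fiber for $3.31 (total $4.11, still need 0.0 g).
Filling from the cheapest source first is optimal under one linear minimum: $4.11.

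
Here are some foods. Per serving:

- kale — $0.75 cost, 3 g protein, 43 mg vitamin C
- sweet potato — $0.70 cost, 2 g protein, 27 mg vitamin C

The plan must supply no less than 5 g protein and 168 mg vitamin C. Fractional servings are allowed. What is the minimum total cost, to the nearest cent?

$2.93

Minimising a linear cost over {protein ≥ 5, vitamin C ≥ 168, servings ≥ 0} — the optimum is at a vertex, using one or two foods.
kale only: max(5/3, 168/43) = 3.907 servings → $2.93.
sweet potato only: max(5/2, 168/27) = 6.222 servings → $4.36.
kale + sweet potato: intersection lies outside the first quadrant.
So the least-cost plan costs $2.93.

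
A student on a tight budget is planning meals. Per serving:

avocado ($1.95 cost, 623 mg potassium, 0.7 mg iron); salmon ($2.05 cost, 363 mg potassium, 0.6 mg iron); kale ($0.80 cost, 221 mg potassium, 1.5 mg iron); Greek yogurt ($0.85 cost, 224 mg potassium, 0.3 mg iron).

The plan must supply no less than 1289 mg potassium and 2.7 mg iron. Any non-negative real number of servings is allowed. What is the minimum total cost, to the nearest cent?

Minimising a linear cost over {potassium ≥ 1289, iron ≥ 2.7, servings ≥ 0} — the optimum is at a vertex, using one or two foods.
avocado only: max(1289/623, 2.7/0.7) = 3.857 servings → $7.52.
salmon only: max(1289/363, 2.7/0.6) = 4.5 servings → $9.22.
kale only: max(1289/221, 2.7/1.5) = 5.833 servings → $4.67.
Greek yogurt only: max(1289/224, 2.7/0.3) = 9 servings → $7.65.
avocado + salmon: the both-tight solution has a negative serving — not a feasible corner.
avocado + kale with both tight: 1.714 servings and 1 serving → $4.14.
avocado + Greek yogurt: the both-tight solution has a negative serving — not a feasible corner.
salmon + kale with both tight: 3.245 servings and 0.5018 servings → $7.05.
salmon + Greek yogurt with both targets exact would need a negative amount; discard.
kale + Greek yogurt with both tight: 0.8087 servings and 4.957 servings → $4.86.
The minimum over all feasible corners is $4.14.

$4.14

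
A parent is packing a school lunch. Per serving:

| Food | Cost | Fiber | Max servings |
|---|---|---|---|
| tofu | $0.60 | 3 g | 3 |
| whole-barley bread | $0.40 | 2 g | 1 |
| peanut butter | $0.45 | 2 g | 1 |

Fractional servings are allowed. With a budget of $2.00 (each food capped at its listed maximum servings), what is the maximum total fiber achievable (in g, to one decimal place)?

Fiber per dollar: tofu 5, whole-barley bread 5, peanut butter 4.444.
Take 3 servings of tofu: spends $1.80, +9.0 g fiber (running total 9.0 g).
Take 0.5 servings of whole-barley bread: spends $0.20, +1.0 g fiber (running total 10.0 g).
Greedy by best ratio exhausts the cost allowance optimally: 10.0 g.

10.0 g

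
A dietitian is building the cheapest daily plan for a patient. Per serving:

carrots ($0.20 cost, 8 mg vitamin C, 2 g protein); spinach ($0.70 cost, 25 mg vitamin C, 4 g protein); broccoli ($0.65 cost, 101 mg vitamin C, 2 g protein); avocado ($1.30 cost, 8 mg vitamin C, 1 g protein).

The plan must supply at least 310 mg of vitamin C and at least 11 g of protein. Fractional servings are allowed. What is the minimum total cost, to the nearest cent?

$2.39

This is a tiny linear program; its minimum lies at a vertex of the feasible set. List the vertices and price them.
carrots only: max(310/8, 11/2) = 38.75 servings → $7.75.
spinach only: max(310/25, 11/4) = 12.4 servings → $8.68.
broccoli only: max(310/101, 11/2) = 5.5 servings → $3.58.
avocado only: max(310/8, 11/1) = 38.75 servings → $50.38.
carrots + spinach: the both-tight solution has a negative serving — not a feasible corner.
carrots + broccoli with both tight: 2.64 servings and 2.86 servings → $2.39.
carrots + avocado with both targets exact would need a negative amount; discard.
spinach + broccoli with both tight: 1.387 servings and 2.726 servings → $2.74.
spinach + avocado with both targets exact would need a negative amount; discard.
broccoli + avocado with both tight: 2.612 servings and 5.776 servings → $9.21.
The minimum over all feasible corners is $2.39.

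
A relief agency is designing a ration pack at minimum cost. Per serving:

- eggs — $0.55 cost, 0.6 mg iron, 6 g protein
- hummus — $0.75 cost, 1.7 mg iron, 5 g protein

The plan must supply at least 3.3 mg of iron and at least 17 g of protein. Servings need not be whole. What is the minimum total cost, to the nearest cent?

$1.95

The cheapest plan sits at a corner of the feasible region — with two constraints it uses at most two foods.
eggs only: max(3.3/0.6, 17/6) = 5.5 servings → $3.02.
hummus only: max(3.3/1.7, 17/5) = 3.4 servings → $2.55.
eggs + hummus with both tight: 1.722 servings and 1.333 servings → $1.95.
Cheapest feasible corner: $1.95.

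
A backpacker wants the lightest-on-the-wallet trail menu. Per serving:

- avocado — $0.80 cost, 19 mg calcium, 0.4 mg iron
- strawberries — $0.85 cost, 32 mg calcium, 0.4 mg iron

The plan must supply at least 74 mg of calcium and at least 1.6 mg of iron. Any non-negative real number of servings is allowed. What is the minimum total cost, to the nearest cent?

avocado only: max(74/19, 1.6/0.4) = 4 servings → $3.20.
strawberries only: max(74/32, 1.6/0.4) = 4 servings → $3.40.
avocado + strawberries with both targets exact would need a negative amount; discard.
The minimum over all feasible corners is $3.20.

$3.20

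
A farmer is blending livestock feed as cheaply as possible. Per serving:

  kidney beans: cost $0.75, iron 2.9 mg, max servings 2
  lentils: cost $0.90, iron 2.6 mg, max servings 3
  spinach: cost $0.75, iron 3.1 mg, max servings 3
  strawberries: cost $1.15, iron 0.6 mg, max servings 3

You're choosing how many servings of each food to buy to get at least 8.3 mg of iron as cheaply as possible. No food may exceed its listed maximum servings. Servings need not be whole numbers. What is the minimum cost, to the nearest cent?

Cost per mg of iron: spinach $0.2419, kidney beans $0.2586, lentils $0.3462, strawberries $1.9167.
Take 2.677 servings of spinach: +8.3 mg iron for $2.01 (total $2.01, still need 0.0 mg).
Filling from the cheapest source first is optimal under one linear minimum: $2.01.

$2.01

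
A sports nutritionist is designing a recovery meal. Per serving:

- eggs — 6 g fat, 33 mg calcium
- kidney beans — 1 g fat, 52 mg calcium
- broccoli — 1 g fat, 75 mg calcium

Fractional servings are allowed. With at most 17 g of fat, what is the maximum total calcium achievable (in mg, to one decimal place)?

Calcium per g fat: broccoli 75, kidney beans 52, eggs 5.5.
With no serving limits, spend the whole fat allowance on broccoli: 17 g / 1 g × 75 mg = 1275.0 mg.

1275.0 mg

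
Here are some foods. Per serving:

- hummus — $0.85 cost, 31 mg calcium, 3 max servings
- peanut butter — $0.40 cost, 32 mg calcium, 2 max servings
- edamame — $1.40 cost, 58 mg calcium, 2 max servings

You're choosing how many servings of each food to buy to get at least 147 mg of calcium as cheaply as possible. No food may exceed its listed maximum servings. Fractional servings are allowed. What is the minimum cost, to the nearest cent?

$2.80

Cost per mg of calcium: peanut butter $0.0125, edamame $0.0241, hummus $0.0274.
Take 2 servings of peanut butter: +64.0 mg calcium for $0.80 (total $0.80, still need 83.0 mg).
Take 1.431 servings of edamame: +83.0 mg calcium for $2.00 (total $2.80, still need 0.0 mg).
Filling from the cheapest source first is optimal under one linear minimum: $2.80.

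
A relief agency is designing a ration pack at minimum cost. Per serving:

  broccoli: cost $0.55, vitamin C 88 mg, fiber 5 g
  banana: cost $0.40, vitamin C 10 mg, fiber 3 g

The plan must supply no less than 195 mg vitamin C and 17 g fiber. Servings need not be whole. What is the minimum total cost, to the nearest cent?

$1.87

Check every corner: each single food scaled to meet both minima, and each pair solved so both constraints bind.
broccoli only: max(195/88, 17/5) = 3.4 servings → $1.87.
banana only: max(195/10, 17/3) = 19.5 servings → $7.80.
broccoli + banana with both tight: 1.939 servings and 2.435 servings → $2.04.
So the least-cost plan costs $1.87.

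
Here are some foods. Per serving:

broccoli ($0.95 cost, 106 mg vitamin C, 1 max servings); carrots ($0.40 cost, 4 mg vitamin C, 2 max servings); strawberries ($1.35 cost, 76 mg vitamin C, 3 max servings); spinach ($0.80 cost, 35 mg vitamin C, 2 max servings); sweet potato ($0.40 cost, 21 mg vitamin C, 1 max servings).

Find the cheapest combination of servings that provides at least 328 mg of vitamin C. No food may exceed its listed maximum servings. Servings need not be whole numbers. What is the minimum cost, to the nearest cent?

Cost per mg of vitamin C: broccoli $0.0090, strawberries $0.0178, sweet potato $0.0190, spinach $0.0229, carrots $0.1000.
Take 1 serving of broccoli: +106.0 mg vitamin C for $0.95 (total $0.95, still need 222.0 mg).
Take 2.921 servings of strawberries: +222.0 mg vitamin C for $3.94 (total $4.89, still need 0.0 mg).
Filling from the cheapest source first is optimal under one linear minimum: $4.89.

$4.89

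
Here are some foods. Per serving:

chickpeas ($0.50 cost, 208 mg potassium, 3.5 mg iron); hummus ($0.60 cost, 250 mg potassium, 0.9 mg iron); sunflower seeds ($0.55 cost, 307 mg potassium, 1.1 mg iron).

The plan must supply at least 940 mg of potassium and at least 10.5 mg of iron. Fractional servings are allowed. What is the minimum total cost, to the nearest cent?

chickpeas only: max(940/208, 10.5/3.5) = 4.519 servings → $2.26.
hummus only: max(940/250, 10.5/0.9) = 11.67 servings → $7.00.
sunflower seeds only: max(940/307, 10.5/1.1) = 9.545 servings → $5.25.
chickpeas + hummus with both tight: 2.587 servings and 1.608 servings → $2.26.
chickpeas + sunflower seeds with both tight: 2.589 servings and 1.308 servings → $2.01.
hummus + sunflower seeds: the both-tight solution has a negative serving — not a feasible corner.
So the least-cost plan costs $2.01.

$2.01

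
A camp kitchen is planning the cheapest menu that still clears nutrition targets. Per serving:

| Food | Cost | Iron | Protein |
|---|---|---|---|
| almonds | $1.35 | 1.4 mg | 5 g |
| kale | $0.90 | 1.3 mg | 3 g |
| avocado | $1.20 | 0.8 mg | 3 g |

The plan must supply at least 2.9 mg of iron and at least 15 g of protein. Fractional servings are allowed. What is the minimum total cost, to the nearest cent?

$4.05

almonds only: max(2.9/1.4, 15/5) = 3 servings → $4.05.
kale only: max(2.9/1.3, 15/3) = 5 servings → $4.50.
avocado only: max(2.9/0.8, 15/3) = 5 servings → $6.00.
almonds + kale: the both-tight solution has a negative serving — not a feasible corner.
almonds + avocado with both targets exact would need a negative amount; discard.
kale + avocado: the both-tight solution has a negative serving — not a feasible corner.
The minimum over all feasible corners is $4.05.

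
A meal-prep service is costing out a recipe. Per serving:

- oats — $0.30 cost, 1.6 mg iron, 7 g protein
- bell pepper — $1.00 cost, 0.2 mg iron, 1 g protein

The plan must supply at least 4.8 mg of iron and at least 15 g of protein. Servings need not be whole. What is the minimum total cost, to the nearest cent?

$0.90

oats only: max(4.8/1.6, 15/7) = 3 servings → $0.90.
bell pepper only: max(4.8/0.2, 15/1) = 24 servings → $24.00.
oats + bell pepper: the both-tight solution has a negative serving — not a feasible corner.
The minimum over all feasible corners is $0.90.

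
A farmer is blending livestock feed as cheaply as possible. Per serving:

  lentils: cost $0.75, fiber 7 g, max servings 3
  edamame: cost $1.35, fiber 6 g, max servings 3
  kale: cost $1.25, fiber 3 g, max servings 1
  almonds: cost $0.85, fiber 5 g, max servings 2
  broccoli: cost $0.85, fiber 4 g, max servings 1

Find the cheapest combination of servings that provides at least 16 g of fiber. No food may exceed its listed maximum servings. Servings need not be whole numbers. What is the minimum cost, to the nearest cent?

Cost per g of fiber: lentils $0.1071, almonds $0.1700, broccoli $0.2125, edamame $0.2250, kale $0.4167.
Take 2.286 servings of lentils: +16.0 g fiber for $1.71 (total $1.71, still need 0.0 g).
Filling from the cheapest source first is optimal under one linear minimum: $1.71.

$1.71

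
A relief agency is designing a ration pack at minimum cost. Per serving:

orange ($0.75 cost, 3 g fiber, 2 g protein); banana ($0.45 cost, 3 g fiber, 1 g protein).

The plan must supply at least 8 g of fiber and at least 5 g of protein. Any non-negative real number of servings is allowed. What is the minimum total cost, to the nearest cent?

An LP optimum is at a vertex; with two nutrient constraints at most two foods are used. Check each candidate.
orange only: max(8/3, 5/2) = 2.667 servings → $2.00.
banana only: max(8/3, 5/1) = 5 servings → $2.25.
orange + banana with both tight: 2.333 servings and 0.3333 servings → $1.90.
So the least-cost plan costs $1.90.

$1.90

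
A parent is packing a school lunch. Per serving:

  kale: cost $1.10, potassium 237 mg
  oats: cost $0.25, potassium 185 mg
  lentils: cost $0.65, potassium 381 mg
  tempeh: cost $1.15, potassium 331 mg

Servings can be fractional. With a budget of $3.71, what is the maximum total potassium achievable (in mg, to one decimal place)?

Potassium per dollar: oats 740, lentils 586.2, tempeh 287.8, kale 215.5.
With no serving limits, spend the whole cost allowance on oats: $3.71 / $0.25 × 185 mg = 2745.4 mg.

2745.4 mg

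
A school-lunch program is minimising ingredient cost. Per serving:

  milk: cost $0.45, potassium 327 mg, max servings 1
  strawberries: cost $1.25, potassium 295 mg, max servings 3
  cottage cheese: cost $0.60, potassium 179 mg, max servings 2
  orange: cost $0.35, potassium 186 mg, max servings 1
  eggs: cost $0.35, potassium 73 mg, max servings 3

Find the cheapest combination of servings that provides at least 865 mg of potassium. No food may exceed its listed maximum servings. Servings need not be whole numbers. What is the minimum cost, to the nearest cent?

$1.98

Cost per mg of potassium: milk $0.0014, orange $0.0019, cottage cheese $0.0034, strawberries $0.0042, eggs $0.0048.
Take 1 serving of milk: +327.0 mg potassium for $0.45 (total $0.45, still need 538.0 mg).
Take 1 serving of orange: +186.0 mg potassium for $0.35 (total $0.80, still need 352.0 mg).
Take 1.966 servings of cottage cheese: +352.0 mg potassium for $1.18 (total $1.98, still need 0.0 mg).
Greedy by cheapest-per-mg is optimal for a single linear constraint, so the minimum cost is $1.98.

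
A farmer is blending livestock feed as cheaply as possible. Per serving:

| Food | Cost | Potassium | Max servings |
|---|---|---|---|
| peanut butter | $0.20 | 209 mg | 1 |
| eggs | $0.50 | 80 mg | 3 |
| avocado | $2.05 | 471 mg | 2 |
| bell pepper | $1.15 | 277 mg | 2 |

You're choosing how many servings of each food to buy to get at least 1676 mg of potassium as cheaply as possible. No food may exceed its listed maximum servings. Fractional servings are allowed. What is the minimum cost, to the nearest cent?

$6.47

Cost per mg of potassium: peanut butter $0.0010, bell pepper $0.0042, avocado $0.0044, eggs $0.0063.
Take 1 serving of peanut butter: +209.0 mg potassium for $0.20 (total $0.20, still need 1467.0 mg).
Take 2 servings of bell pepper: +554.0 mg potassium for $2.30 (total $2.50, still need 913.0 mg).
Take 1.938 servings of avocado: +913.0 mg potassium for $3.97 (total $6.47, still need 0.0 mg).
Filling from the cheapest source first is optimal under one linear minimum: $6.47.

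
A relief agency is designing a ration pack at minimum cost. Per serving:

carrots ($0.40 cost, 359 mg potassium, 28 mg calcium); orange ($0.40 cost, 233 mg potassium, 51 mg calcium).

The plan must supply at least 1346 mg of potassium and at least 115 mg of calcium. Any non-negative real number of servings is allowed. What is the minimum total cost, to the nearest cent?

carrots only: max(1346/359, 115/28) = 4.107 servings → $1.64.
orange only: max(1346/233, 115/51) = 5.777 servings → $2.31.
carrots + orange with both tight: 3.551 servings and 0.3052 servings → $1.54.
The minimum over all feasible corners is $1.54.

$1.54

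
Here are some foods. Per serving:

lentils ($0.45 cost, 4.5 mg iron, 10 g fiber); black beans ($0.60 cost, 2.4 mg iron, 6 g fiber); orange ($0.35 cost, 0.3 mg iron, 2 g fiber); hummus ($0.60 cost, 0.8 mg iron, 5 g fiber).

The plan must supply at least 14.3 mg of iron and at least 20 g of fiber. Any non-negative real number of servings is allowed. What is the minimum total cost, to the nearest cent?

A basic optimal solution has at most two foods positive. Try each food alone and each pair with both targets met exactly.
lentils only: max(14.3/4.5, 20/10) = 3.178 servings → $1.43.
black beans only: max(14.3/2.4, 20/6) = 5.958 servings → $3.58.
orange only: max(14.3/0.3, 20/2) = 47.67 servings → $16.68.
hummus only: max(14.3/0.8, 20/5) = 17.88 servings → $10.72.
lentils + black beans: intersection lies outside the first quadrant.
lentils + orange: intersection lies outside the first quadrant.
lentils + hummus: the both-tight solution has a negative serving — not a feasible corner.
black beans + orange with both targets exact would need a negative amount; discard.
black beans + hummus with both targets exact would need a negative amount; discard.
orange + hummus: the both-tight solution has a negative serving — not a feasible corner.
So the least-cost plan costs $1.43.

$1.43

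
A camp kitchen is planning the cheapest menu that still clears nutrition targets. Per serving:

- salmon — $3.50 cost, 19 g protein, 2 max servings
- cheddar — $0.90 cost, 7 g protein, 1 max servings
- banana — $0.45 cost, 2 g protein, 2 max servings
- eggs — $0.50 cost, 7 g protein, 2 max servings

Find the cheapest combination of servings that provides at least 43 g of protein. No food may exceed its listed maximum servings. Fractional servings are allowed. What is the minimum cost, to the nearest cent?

$5.95

Cost per g of protein: eggs $0.0714, cheddar $0.1286, salmon $0.1842, banana $0.2250.
Take 2 servings of eggs: +14.0 g protein for $1.00 (total $1.00, still need 29.0 g).
Take 1 serving of cheddar: +7.0 g protein for $0.90 (total $1.90, still need 22.0 g).
Take 1.158 servings of salmon: +22.0 g protein for $4.05 (total $5.95, still need 0.0 g).
Filling from the cheapest source first is optimal under one linear minimum: $5.95.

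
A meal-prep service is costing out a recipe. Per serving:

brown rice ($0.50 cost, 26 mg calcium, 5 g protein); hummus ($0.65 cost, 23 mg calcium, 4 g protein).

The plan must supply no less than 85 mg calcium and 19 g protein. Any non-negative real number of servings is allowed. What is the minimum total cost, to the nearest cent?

$1.90

An LP optimum is at a vertex; with two nutrient constraints at most two foods are used. Check each candidate.
brown rice only: max(85/26, 19/5) = 3.8 servings → $1.90.
hummus only: max(85/23, 19/4) = 4.75 servings → $3.09.
brown rice + hummus with both targets exact would need a negative amount; discard.
So the least-cost plan costs $1.90.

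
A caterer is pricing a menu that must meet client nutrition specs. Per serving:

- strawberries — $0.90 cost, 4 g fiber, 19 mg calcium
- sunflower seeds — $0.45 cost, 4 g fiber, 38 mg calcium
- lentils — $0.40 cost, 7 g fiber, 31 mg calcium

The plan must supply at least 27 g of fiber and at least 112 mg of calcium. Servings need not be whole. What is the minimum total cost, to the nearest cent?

strawberries only: max(27/4, 112/19) = 6.75 servings → $6.08.
sunflower seeds only: max(27/4, 112/38) = 6.75 servings → $3.04.
lentils only: max(27/7, 112/31) = 3.857 servings → $1.54.
strawberries + sunflower seeds with both targets exact would need a negative amount; discard.
strawberries + lentils: the both-tight solution has a negative serving — not a feasible corner.
sunflower seeds + lentils with both targets exact would need a negative amount; discard.
So the least-cost plan costs $1.54.

$1.54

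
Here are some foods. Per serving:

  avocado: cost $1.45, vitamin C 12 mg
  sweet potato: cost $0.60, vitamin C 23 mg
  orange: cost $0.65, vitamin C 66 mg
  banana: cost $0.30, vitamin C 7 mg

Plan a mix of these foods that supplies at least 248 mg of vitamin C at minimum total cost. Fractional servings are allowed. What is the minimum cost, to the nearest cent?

$2.44

Cost per mg of vitamin C: orange $0.0098, sweet potato $0.0261, banana $0.0429, avocado $0.1208.
With no serving limits, use only orange: 248 mg / 66 mg = 3.758 servings × $0.65 = $2.44.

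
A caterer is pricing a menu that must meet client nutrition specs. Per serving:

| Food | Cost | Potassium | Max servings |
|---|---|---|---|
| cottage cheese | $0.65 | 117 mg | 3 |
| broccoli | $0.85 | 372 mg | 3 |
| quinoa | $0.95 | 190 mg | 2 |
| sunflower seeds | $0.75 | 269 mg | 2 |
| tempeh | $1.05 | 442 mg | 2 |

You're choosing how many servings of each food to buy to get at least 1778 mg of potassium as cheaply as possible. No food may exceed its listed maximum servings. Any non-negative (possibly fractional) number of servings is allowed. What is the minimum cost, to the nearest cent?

$4.12

Cost per mg of potassium: broccoli $0.0023, tempeh $0.0024, sunflower seeds $0.0028, quinoa $0.0050, cottage cheese $0.0056.
Take 3 servings of broccoli: +1116.0 mg potassium for $2.55 (total $2.55, still need 662.0 mg).
Take 1.498 servings of tempeh: +662.0 mg potassium for $1.57 (total $4.12, still need 0.0 mg).
Greedy by cheapest-per-mg is optimal for a single linear constraint, so the minimum cost is $4.12.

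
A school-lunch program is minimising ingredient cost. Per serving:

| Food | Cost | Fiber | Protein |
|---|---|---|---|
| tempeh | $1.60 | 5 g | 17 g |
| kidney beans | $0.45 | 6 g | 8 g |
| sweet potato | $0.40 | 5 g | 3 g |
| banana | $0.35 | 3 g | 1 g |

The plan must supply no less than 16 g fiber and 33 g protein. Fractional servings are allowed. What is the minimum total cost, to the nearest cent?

For a min-cost LP with two ≥-constraints, a basic feasible solution has at most two positive variables.
tempeh only: max(16/5, 33/17) = 3.2 servings → $5.12.
kidney beans only: max(16/6, 33/8) = 4.125 servings → $1.86.
sweet potato only: max(16/5, 33/3) = 11 servings → $4.40.
banana only: max(16/3, 33/1) = 33 servings → $11.55.
tempeh + kidney beans with both tight: 1.129 servings and 1.726 servings → $2.58.
tempeh + sweet potato with both tight: 1.671 servings and 1.529 servings → $3.29.
tempeh + banana with both tight: 1.804 servings and 2.326 servings → $3.70.
kidney beans + sweet potato: intersection lies outside the first quadrant.
kidney beans + banana: the both-tight solution has a negative serving — not a feasible corner.
sweet potato + banana with both targets exact would need a negative amount; discard.
So the least-cost plan costs $1.86.

$1.86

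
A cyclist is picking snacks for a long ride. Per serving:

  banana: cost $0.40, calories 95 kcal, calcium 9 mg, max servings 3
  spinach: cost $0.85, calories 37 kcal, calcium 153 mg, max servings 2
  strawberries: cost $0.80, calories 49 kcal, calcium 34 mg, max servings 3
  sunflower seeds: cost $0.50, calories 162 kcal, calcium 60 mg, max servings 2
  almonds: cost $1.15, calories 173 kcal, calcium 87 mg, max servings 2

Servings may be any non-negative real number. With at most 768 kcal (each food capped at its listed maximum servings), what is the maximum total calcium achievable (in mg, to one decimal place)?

656.4 mg

Calcium per kcal: spinach 4.135, strawberries 0.6939, almonds 0.5029, sunflower seeds 0.3704, banana 0.09474.
Take 2 servings of spinach: uses 74 kcal, +306.0 mg calcium (running total 306.0 mg).
Take 3 servings of strawberries: uses 147 kcal, +102.0 mg calcium (running total 408.0 mg).
Take 2 servings of almonds: uses 346 kcal, +174.0 mg calcium (running total 582.0 mg).
Take 1.241 servings of sunflower seeds: uses 201 kcal, +74.4 mg calcium (running total 656.4 mg).
Filling greedily by calcium-per-kcal is optimal for one linear limit, giving 656.4 mg.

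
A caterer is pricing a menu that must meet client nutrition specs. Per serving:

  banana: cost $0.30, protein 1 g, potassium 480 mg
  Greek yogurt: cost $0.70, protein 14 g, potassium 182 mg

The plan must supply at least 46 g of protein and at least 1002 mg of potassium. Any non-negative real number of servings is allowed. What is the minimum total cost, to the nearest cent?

$2.52

Compare the cost at each extreme point of the feasible region.
banana only: max(46/1, 1002/480) = 46 servings → $13.80.
Greek yogurt only: max(46/14, 1002/182) = 5.505 servings → $3.85.
banana + Greek yogurt with both tight: 0.8651 servings and 3.224 servings → $2.52.
The minimum over all feasible corners is $2.52.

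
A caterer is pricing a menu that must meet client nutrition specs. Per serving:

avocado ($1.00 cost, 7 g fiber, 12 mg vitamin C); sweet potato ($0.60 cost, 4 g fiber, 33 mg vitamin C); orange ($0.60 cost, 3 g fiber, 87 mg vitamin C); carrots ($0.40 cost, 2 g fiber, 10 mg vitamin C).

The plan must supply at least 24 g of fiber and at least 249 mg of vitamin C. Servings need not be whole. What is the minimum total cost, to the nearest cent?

Two binding constraints pin down two serving amounts, so the optimal mix uses at most two foods. The candidates are each food alone (scaled to the tighter of fiber/vitamin C) and each pair with both constraints tight.
avocado only: max(24/7, 249/12) = 20.75 servings → $20.75.
sweet potato only: max(24/4, 249/33) = 7.545 servings → $4.53.
orange only: max(24/3, 249/87) = 8 servings → $4.80.
carrots only: max(24/2, 249/10) = 24.9 servings → $9.96.
avocado + sweet potato: the both-tight solution has a negative serving — not a feasible corner.
avocado + orange with both tight: 2.34 servings and 2.539 servings → $3.86.
avocado + carrots: intersection lies outside the first quadrant.
sweet potato + orange with both tight: 5.386 servings and 0.8193 servings → $3.72.
sweet potato + carrots with both targets exact would need a negative amount; discard.
orange + carrots with both tight: 1.792 servings and 9.312 servings → $4.80.
Cheapest feasible corner: $3.72.

$3.72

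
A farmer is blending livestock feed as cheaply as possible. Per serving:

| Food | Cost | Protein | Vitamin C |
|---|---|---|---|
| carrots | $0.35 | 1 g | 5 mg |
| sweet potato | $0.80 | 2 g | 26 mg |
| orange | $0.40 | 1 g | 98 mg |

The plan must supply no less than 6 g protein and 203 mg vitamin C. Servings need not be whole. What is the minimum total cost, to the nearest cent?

$2.19

Two binding constraints pin down two serving amounts, so the optimal mix uses at most two foods. The candidates are each food alone (scaled to the tighter of protein/vitamin C) and each pair with both constraints tight.
carrots only: max(6/1, 203/5) = 40.6 servings → $14.21.
sweet potato only: max(6/2, 203/26) = 7.808 servings → $6.25.
orange only: max(6/1, 203/98) = 6 servings → $2.40.
carrots + sweet potato with both targets exact would need a negative amount; discard.
carrots + orange with both tight: 4.14 servings and 1.86 servings → $2.19.
sweet potato + orange with both tight: 2.265 servings and 1.471 servings → $2.40.
The minimum over all feasible corners is $2.19.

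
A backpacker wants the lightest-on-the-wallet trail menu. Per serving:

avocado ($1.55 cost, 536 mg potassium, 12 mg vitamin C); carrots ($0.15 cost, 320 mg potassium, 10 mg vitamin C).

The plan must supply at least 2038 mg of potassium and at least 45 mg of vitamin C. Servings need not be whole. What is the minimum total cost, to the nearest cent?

$0.96

With two linear requirements the optimum uses one or two foods; enumerate the corners.
avocado only: max(2038/536, 45/12) = 3.802 servings → $5.89.
carrots only: max(2038/320, 45/10) = 6.369 servings → $0.96.
avocado + carrots with both targets exact would need a negative amount; discard.
The minimum over all feasible corners is $0.96.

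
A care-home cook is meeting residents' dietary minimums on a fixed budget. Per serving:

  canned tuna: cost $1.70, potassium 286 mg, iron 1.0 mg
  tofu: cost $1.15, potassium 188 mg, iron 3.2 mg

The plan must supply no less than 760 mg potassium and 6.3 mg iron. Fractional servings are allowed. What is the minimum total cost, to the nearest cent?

$4.56

Minimising a linear cost over {potassium ≥ 760, iron ≥ 6.3, servings ≥ 0} — the optimum is at a vertex, using one or two foods.
canned tuna only: max(760/286, 6.3/1.0) = 6.3 servings → $10.71.
tofu only: max(760/188, 6.3/3.2) = 4.043 servings → $4.65.
canned tuna + tofu with both tight: 1.716 servings and 1.433 servings → $4.56.
So the least-cost plan costs $4.56.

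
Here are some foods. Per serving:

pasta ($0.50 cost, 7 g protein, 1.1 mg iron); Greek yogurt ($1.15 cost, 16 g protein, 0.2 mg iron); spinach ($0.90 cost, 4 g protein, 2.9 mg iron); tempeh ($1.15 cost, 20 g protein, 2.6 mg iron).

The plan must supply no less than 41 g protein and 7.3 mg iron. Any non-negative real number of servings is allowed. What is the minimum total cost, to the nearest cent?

$2.91

With two linear requirements the optimum uses one or two foods; enumerate the corners.
pasta only: max(41/7, 7.3/1.1) = 6.636 servings → $3.32.
Greek yogurt only: max(41/16, 7.3/0.2) = 36.5 servings → $41.98.
spinach only: max(41/4, 7.3/2.9) = 10.25 servings → $9.22.
tempeh only: max(41/20, 7.3/2.6) = 2.808 servings → $3.23.
pasta + Greek yogurt: intersection lies outside the first quadrant.
pasta + spinach with both tight: 5.642 servings and 0.3774 servings → $3.16.
pasta + tempeh: intersection lies outside the first quadrant.
Greek yogurt + spinach with both tight: 1.967 servings and 2.382 servings → $4.41.
Greek yogurt + tempeh: intersection lies outside the first quadrant.
spinach + tempeh with both tight: 0.8277 servings and 1.884 servings → $2.91.
So the least-cost plan costs $2.91.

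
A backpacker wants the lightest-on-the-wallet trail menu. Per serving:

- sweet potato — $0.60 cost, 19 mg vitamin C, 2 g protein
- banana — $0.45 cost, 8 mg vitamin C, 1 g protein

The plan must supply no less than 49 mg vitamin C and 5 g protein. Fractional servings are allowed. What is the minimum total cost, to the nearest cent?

$1.55

sweet potato only: max(49/19, 5/2) = 2.579 servings → $1.55.
banana only: max(49/8, 5/1) = 6.125 servings → $2.76.
sweet potato + banana with both targets exact would need a negative amount; discard.
So the least-cost plan costs $1.55.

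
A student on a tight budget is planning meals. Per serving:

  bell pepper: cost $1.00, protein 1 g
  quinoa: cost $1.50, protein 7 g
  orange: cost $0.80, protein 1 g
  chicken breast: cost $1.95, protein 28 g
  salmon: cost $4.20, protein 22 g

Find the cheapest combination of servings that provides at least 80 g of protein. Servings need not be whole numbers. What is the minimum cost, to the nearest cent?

Cost per g of protein: chicken breast $0.0696, salmon $0.1909, quinoa $0.2143, orange $0.8000, bell pepper $1.0000.
With no serving limits, use only chicken breast: 80 g / 28 g = 2.857 servings × $1.95 = $5.57.

$5.57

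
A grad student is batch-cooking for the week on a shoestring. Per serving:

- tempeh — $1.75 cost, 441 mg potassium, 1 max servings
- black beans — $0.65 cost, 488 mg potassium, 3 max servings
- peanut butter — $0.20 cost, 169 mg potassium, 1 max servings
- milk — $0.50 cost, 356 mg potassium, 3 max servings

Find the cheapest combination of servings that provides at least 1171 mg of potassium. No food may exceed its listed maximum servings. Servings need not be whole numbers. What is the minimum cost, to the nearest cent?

Cost per mg of potassium: peanut butter $0.0012, black beans $0.0013, milk $0.0014, tempeh $0.0040.
Take 1 serving of peanut butter: +169.0 mg potassium for $0.20 (total $0.20, still need 1002.0 mg).
Take 2.053 servings of black beans: +1002.0 mg potassium for $1.33 (total $1.53, still need 0.0 mg).
Filling from the cheapest source first is optimal under one linear minimum: $1.53.

$1.53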